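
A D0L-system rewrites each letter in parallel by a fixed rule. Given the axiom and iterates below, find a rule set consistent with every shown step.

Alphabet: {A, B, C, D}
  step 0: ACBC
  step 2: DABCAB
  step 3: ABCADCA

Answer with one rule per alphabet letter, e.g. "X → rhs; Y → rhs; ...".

A->C, B->A, C->D, D->AB

  step 2 ⇒ step 3: DABCAB ⇒ AB·C·A·D·C·A
    A ↦ C
    B ↦ A
    C ↦ D
    D ↦ AB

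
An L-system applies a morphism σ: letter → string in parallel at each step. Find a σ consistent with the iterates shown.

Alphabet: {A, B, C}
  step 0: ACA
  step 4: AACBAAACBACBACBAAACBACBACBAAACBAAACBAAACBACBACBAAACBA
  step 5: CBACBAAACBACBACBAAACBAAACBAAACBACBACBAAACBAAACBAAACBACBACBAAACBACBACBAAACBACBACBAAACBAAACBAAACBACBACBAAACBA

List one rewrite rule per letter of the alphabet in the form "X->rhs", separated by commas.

  step 4 ⇒ step 5: AACBAAACBACBACBAAACBACBACBAAACBAAACBAAACBACBACBAAACBA ⇒ CBA·CBA·A·A·CBA·CBA·CBA·A·A·CBA·A·A·CBA·A·A·CBA·CBA·CBA·A·A·CBA·A·A·CBA·A·A·CBA·CBA·CBA·A·A·CBA·CBA·CBA·A·A·CBA·CBA·CBA·A·A·CBA·A·A·CBA·A·A·CBA·CBA·CBA·A·A·CBA
    A ↦ CBA
    B ↦ A
    C ↦ A

A->CBA, B->A, C->A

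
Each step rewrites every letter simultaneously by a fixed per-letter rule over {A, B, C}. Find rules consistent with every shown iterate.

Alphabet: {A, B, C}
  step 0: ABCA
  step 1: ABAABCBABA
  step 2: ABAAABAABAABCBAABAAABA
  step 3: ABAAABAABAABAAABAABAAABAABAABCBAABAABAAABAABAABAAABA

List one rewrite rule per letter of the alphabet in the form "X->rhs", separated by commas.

A->ABA, B->A, C->BCB

  step 2 ⇒ step 3: ABAAABAABAABCBAABAAABA ⇒ ABA·A·ABA·ABA·ABA·A·ABA·ABA·A·ABA·ABA·A·BCB·A·ABA·ABA·A·ABA·ABA·ABA·A·ABA
    A ↦ ABA
    B ↦ A
    C ↦ BCB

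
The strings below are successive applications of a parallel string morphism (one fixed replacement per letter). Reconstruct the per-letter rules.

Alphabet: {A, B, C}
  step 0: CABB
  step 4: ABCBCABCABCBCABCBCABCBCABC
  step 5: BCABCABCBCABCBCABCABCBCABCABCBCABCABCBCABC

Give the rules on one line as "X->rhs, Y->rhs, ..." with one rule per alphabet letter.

A->BC, B->A, C->BC

  step 4 ⇒ step 5: ABCBCABCABCBCABCBCABCBCABC ⇒ BC·A·BC·A·BC·BC·A·BC·BC·A·BC·A·BC·BC·A·BC·A·BC·BC·A·BC·A·BC·BC·A·BC
    A ↦ BC
    B ↦ A
    C ↦ BC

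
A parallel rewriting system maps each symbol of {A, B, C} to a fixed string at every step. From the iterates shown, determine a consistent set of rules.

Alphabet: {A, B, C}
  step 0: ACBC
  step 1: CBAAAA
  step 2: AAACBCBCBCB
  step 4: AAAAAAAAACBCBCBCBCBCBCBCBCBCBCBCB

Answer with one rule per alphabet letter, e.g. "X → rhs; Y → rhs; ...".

A->CB, B->AA, C->A

  step 1 ⇒ step 2: CBAAAA ⇒ A·AA·CB·CB·CB·CB
    A ↦ CB
    B ↦ AA
    C ↦ A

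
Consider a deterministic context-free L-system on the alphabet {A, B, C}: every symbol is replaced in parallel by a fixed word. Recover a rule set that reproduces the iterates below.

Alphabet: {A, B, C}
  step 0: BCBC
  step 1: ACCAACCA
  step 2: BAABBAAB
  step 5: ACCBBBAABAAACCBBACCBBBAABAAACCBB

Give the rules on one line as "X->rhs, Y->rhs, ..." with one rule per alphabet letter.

  step 1 ⇒ step 2: ACCAACCA ⇒ B·A·A·B·B·A·A·B
    A ↦ B
    C ↦ A
  step 0 ⇒ step 1: BCBC ⇒ ACC·A·ACC·A
    B ↦ ACC

A->B, B->ACC, C->A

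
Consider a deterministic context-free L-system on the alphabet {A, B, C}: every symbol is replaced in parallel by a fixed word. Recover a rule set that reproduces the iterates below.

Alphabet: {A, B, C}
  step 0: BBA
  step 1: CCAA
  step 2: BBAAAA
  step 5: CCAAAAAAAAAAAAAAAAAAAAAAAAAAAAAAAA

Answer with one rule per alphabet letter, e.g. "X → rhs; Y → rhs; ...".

A->AA, B->C, C->B

  step 1 ⇒ step 2: CCAA ⇒ B·B·AA·AA
    A ↦ AA
    C ↦ B
  step 0 ⇒ step 1: BBA ⇒ C·C·AA
    B ↦ C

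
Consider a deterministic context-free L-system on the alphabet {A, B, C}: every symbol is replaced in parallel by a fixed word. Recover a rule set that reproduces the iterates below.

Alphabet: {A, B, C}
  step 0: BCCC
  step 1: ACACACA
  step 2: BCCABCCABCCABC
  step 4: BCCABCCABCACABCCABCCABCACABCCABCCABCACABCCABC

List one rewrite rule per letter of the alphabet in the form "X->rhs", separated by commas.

A->BC, B->A, C->CA

  step 1 ⇒ step 2: ACACACA ⇒ BC·CA·BC·CA·BC·CA·BC
    A ↦ BC
    C ↦ CA
  step 0 ⇒ step 1: BCCC ⇒ A·CA·CA·CA
    B ↦ A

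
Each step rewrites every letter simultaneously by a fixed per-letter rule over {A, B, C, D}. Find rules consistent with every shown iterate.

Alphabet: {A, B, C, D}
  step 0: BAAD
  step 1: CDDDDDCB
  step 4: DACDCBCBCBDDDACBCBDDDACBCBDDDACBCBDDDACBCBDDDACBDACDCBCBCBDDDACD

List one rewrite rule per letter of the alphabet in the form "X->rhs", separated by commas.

  step 0 ⇒ step 1: BAAD ⇒ CD·DD·DD·CB
    A ↦ DD
    B ↦ CD
    D ↦ CB
    C ↦ DA  (constrained at step 1)

A->DD, B->CD, C->DA, D->CB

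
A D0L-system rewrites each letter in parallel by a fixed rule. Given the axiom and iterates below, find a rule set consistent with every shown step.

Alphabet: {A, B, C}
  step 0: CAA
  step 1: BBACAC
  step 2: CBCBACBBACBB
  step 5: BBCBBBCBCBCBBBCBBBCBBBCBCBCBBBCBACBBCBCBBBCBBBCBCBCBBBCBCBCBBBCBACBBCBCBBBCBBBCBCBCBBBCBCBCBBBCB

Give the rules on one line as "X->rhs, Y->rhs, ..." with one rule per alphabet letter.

A->AC, B->CB, C->BB

  step 1 ⇒ step 2: BBACAC ⇒ CB·CB·AC·BB·AC·BB
    A ↦ AC
    B ↦ CB
    C ↦ BB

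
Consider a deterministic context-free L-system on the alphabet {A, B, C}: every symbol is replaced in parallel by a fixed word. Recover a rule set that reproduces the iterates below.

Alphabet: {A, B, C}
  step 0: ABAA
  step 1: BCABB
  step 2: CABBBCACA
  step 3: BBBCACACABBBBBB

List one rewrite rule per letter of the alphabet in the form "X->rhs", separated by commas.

  step 2 ⇒ step 3: CABBBCACA ⇒ BB·B·CA·CA·CA·BB·B·BB·B
    A ↦ B
    B ↦ CA
    C ↦ BB

A->B, B->CA, C->BB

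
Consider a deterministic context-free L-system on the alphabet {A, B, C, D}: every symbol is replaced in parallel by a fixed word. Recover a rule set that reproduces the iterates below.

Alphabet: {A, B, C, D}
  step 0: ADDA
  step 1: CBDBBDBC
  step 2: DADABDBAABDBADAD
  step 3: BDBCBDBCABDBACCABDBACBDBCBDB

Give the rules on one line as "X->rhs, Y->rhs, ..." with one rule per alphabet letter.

  step 2 ⇒ step 3: DADABDBAABDBADAD ⇒ BDB·C·BDB·C·A·BDB·A·C·C·A·BDB·A·C·BDB·C·BDB
    A ↦ C
    B ↦ A
    D ↦ BDB
  step 1 ⇒ step 2: CBDBBDBC ⇒ DAD·A·BDB·A·A·BDB·A·DAD
    C ↦ DAD

A->C, B->A, C->DAD, D->BDB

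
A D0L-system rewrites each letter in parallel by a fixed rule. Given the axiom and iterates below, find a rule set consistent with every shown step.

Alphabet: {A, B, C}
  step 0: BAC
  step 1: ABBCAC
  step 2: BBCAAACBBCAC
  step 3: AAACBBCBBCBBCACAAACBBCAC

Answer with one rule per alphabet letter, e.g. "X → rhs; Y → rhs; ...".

  step 2 ⇒ step 3: BBCAAACBBCAC ⇒ A·A·AC·BBC·BBC·BBC·AC·A·A·AC·BBC·AC
    A ↦ BBC
    B ↦ A
    C ↦ AC

A->BBC, B->A, C->AC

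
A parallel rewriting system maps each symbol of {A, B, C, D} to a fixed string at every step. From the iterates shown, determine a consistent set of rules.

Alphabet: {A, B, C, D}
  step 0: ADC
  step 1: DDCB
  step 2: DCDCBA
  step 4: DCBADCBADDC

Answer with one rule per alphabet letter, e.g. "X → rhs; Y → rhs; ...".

A->D, B->A, C->B, D->DC

  step 1 ⇒ step 2: DDCB ⇒ DC·DC·B·A
    B ↦ A
    C ↦ B
    D ↦ DC
  step 0 ⇒ step 1: ADC ⇒ D·DC·B
    A ↦ D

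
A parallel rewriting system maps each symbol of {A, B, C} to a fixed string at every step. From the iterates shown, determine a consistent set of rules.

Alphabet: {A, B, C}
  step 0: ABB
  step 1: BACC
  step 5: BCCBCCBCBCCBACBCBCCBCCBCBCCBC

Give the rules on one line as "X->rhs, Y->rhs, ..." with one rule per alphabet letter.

  step 0 ⇒ step 1: ABB ⇒ BA·C·C
    A ↦ BA
    B ↦ C
    C ↦ BC  (constrained at step 1)

A->BA, B->C, C->BC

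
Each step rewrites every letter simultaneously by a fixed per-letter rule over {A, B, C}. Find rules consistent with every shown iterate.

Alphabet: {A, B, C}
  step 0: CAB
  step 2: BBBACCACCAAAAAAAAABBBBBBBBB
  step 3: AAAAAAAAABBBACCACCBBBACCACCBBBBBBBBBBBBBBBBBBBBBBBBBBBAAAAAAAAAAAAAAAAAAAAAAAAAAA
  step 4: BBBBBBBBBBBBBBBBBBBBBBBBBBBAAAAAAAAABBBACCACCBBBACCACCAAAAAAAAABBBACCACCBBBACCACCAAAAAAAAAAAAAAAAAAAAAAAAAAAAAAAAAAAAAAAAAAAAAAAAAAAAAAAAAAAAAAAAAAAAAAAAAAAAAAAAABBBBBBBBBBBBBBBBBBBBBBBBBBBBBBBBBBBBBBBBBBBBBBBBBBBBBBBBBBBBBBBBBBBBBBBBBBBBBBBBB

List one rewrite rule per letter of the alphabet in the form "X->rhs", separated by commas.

  step 3 ⇒ step 4: AAAAAAAAABBBACCACCBBBACCACCBBBBBBBBBBBBBBBBBBBBBBBBBBBAAAAAAAAAAAAAAAAAAAAAAAAAAA ⇒ BBB·BBB·BBB·BBB·BBB·BBB·BBB·BBB·BBB·AAA·AAA·AAA·BBB·ACC·ACC·BBB·ACC·ACC·AAA·AAA·AAA·BBB·ACC·ACC·BBB·ACC·ACC·AAA·AAA·AAA·AAA·AAA·AAA·AAA·AAA·AAA·AAA·AAA·AAA·AAA·AAA·AAA·AAA·AAA·AAA·AAA·AAA·AAA·AAA·AAA·AAA·AAA·AAA·AAA·BBB·BBB·BBB·BBB·BBB·BBB·BBB·BBB·BBB·BBB·BBB·BBB·BBB·BBB·BBB·BBB·BBB·BBB·BBB·BBB·BBB·BBB·BBB·BBB·BBB·BBB·BBB
    A ↦ BBB
    B ↦ AAA
    C ↦ ACC

A->BBB, B->AAA, C->ACC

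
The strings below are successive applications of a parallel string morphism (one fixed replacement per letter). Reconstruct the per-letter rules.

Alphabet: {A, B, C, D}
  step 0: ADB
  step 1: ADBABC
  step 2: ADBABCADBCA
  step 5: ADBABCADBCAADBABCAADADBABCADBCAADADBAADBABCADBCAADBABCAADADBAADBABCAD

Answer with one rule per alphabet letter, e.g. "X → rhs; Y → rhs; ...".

A->AD, B->BC, C->A, D->BA

  step 1 ⇒ step 2: ADBABC ⇒ AD·BA·BC·AD·BC·A
    A ↦ AD
    B ↦ BC
    C ↦ A
    D ↦ BA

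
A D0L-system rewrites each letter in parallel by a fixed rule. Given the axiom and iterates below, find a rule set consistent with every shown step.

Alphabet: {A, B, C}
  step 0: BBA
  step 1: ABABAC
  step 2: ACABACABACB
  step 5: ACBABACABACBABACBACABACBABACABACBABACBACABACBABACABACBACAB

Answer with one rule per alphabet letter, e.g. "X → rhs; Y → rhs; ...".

A->AC, B->AB, C->B

  step 1 ⇒ step 2: ABABAC ⇒ AC·AB·AC·AB·AC·B
    A ↦ AC
    B ↦ AB
    C ↦ B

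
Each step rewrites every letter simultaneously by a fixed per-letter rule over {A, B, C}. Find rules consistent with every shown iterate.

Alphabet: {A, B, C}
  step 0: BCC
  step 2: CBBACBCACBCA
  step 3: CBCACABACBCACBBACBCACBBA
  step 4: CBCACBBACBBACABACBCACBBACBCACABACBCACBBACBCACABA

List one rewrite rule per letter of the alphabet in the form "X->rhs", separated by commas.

  step 3 ⇒ step 4: CBCACABACBCACBBACBCACBBA ⇒ CB·CA·CB·BA·CB·BA·CA·BA·CB·CA·CB·BA·CB·CA·CA·BA·CB·CA·CB·BA·CB·CA·CA·BA
    A ↦ BA
    B ↦ CA
    C ↦ CB

A->BA, B->CA, C->CB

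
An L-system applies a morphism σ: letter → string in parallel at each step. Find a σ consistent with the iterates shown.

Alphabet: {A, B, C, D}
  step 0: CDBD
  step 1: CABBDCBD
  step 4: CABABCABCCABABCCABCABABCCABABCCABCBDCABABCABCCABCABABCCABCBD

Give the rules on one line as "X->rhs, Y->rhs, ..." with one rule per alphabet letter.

A->AB, B->C, C->CAB, D->BD

  step 0 ⇒ step 1: CDBD ⇒ CAB·BD·C·BD
    B ↦ C
    C ↦ CAB
    D ↦ BD
    A ↦ AB  (constrained at step 1)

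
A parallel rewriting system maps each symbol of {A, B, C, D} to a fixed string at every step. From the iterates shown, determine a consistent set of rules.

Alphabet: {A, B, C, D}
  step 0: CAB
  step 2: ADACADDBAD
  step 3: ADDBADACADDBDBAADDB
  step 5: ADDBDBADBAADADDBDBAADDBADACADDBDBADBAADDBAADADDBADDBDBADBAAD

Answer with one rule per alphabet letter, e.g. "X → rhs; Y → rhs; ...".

  step 2 ⇒ step 3: ADACADDBAD ⇒ AD·DB·AD·AC·AD·DB·DB·A·AD·DB
    A ↦ AD
    B ↦ A
    C ↦ AC
    D ↦ DB

A->AD, B->A, C->AC, D->DB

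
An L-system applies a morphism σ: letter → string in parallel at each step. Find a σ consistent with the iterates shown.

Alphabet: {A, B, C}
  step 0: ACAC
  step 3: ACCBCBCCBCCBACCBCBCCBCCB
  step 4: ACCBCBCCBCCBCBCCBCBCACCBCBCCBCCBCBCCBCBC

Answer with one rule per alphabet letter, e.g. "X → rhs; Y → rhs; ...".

A->AC, B->C, C->CB

  step 3 ⇒ step 4: ACCBCBCCBCCBACCBCBCCBCCB ⇒ AC·CB·CB·C·CB·C·CB·CB·C·CB·CB·C·AC·CB·CB·C·CB·C·CB·CB·C·CB·CB·C
    A ↦ AC
    B ↦ C
    C ↦ CB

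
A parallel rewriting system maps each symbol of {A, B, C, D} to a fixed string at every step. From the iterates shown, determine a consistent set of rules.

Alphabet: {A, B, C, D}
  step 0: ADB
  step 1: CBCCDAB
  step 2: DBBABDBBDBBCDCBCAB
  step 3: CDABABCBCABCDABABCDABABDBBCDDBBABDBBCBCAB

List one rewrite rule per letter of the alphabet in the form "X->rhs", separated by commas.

A->CBC, B->AB, C->DBB, D->CD

  step 2 ⇒ step 3: DBBABDBBDBBCDCBCAB ⇒ CD·AB·AB·CBC·AB·CD·AB·AB·CD·AB·AB·DBB·CD·DBB·AB·DBB·CBC·AB
    A ↦ CBC
    B ↦ AB
    C ↦ DBB
    D ↦ CD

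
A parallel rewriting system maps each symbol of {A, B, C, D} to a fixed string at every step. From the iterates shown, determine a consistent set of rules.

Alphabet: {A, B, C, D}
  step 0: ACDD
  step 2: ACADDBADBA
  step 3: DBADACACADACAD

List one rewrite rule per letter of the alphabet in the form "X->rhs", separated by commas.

  step 2 ⇒ step 3: ACADDBADBA ⇒ D·BA·D·AC·AC·A·D·AC·A·D
    A ↦ D
    B ↦ A
    C ↦ BA
    D ↦ AC

A->D, B->A, C->BA, D->AC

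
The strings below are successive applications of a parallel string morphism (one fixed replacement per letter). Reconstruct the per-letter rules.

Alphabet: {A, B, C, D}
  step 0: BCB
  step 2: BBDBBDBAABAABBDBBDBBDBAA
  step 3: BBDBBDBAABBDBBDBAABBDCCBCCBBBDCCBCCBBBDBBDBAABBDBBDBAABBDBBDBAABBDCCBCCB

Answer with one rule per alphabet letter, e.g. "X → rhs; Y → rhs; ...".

  step 2 ⇒ step 3: BBDBBDBAABAABBDBBDBBDBAA ⇒ BBD·BBD·BAA·BBD·BBD·BAA·BBD·CCB·CCB·BBD·CCB·CCB·BBD·BBD·BAA·BBD·BBD·BAA·BBD·BBD·BAA·BBD·CCB·CCB
    A ↦ CCB
    B ↦ BBD
    D ↦ BAA
    C ↦ DB  (constrained at step 0)

A->CCB, B->BBD, C->DB, D->BAA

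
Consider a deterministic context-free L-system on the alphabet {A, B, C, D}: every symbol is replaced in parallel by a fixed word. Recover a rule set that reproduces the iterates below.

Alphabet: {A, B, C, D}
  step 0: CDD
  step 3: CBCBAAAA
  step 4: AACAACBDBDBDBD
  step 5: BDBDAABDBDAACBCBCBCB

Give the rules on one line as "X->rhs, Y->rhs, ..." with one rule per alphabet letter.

  step 4 ⇒ step 5: AACAACBDBDBDBD ⇒ BD·BD·AA·BD·BD·AA·C·B·C·B·C·B·C·B
    A ↦ BD
    B ↦ C
    C ↦ AA
    D ↦ B

A->BD, B->C, C->AA, D->B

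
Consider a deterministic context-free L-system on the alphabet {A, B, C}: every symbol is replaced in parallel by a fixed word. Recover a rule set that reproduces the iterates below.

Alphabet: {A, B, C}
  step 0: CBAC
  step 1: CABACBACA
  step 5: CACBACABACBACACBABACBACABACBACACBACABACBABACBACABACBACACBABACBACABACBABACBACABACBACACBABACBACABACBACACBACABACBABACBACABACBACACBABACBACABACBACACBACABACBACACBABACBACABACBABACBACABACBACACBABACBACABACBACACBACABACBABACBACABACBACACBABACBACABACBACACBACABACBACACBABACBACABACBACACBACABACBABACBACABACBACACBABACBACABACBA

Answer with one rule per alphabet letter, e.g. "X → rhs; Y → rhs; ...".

A->CBA, B->BA, C->CA

  step 0 ⇒ step 1: CBAC ⇒ CA·BA·CBA·CA
    A ↦ CBA
    B ↦ BA
    C ↦ CA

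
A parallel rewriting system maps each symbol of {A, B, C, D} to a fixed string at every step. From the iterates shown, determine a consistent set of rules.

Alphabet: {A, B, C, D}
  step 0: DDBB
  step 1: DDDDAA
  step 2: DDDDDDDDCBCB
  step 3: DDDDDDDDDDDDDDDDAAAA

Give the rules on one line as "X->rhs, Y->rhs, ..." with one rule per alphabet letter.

  step 2 ⇒ step 3: DDDDDDDDCBCB ⇒ DD·DD·DD·DD·DD·DD·DD·DD·A·A·A·A
    B ↦ A
    C ↦ A
    D ↦ DD
  step 1 ⇒ step 2: DDDDAA ⇒ DD·DD·DD·DD·CB·CB
    A ↦ CB

A->CB, B->A, C->A, D->DD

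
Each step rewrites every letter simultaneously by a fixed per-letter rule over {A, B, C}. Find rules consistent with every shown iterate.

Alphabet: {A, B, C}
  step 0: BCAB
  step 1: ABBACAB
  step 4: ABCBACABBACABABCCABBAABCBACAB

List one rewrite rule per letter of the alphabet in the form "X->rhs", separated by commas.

  step 0 ⇒ step 1: BCAB ⇒ AB·BA·C·AB
    A ↦ C
    B ↦ AB
    C ↦ BA

A->C, B->AB, C->BA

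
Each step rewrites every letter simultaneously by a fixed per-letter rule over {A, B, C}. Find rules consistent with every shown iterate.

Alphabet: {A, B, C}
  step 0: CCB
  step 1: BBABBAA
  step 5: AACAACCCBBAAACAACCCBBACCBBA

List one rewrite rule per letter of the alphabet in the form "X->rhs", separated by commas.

A->C, B->A, C->BBA

  step 0 ⇒ step 1: CCB ⇒ BBA·BBA·A
    B ↦ A
    C ↦ BBA
    A ↦ C  (constrained at step 1)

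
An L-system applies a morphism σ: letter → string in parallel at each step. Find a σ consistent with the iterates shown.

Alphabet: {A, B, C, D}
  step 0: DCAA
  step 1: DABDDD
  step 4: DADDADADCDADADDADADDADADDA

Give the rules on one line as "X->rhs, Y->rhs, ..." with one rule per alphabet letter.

  step 0 ⇒ step 1: DCAA ⇒ DA·BD·D·D
    A ↦ D
    C ↦ BD
    D ↦ DA
    B ↦ C  (constrained at step 1)

A->D, B->C, C->BD, D->DA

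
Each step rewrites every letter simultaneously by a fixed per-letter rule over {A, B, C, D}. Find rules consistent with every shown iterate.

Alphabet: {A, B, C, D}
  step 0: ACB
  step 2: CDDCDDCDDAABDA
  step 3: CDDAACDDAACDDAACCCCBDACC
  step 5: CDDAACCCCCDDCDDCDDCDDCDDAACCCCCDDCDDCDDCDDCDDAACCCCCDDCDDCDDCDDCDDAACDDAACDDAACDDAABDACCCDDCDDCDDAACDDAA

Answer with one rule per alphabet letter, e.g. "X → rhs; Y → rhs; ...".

  step 2 ⇒ step 3: CDDCDDCDDAABDA ⇒ CDD·A·A·CDD·A·A·CDD·A·A·CC·CC·BD·A·CC
    A ↦ CC
    B ↦ BD
    C ↦ CDD
    D ↦ A

A->CC, B->BD, C->CDD, D->A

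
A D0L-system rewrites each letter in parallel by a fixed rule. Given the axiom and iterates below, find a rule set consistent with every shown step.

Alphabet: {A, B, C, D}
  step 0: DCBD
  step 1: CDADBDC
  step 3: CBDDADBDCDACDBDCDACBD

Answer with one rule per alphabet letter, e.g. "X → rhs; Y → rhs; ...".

  step 0 ⇒ step 1: DCBD ⇒ C·DA·DBD·C
    B ↦ DBD
    C ↦ DA
    D ↦ C
    A ↦ BD  (constrained at step 1)

A->BD, B->DBD, C->DA, D->C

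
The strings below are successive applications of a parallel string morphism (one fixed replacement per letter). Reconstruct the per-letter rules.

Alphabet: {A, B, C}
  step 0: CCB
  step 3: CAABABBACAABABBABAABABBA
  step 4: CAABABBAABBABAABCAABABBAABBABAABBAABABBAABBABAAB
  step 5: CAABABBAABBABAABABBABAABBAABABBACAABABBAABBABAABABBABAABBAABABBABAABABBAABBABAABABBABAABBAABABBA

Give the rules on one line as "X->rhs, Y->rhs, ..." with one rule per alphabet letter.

A->AB, B->BA, C->CA

  step 4 ⇒ step 5: CAABABBAABBABAABCAABABBAABBABAABBAABABBAABBABAAB ⇒ CA·AB·AB·BA·AB·BA·BA·AB·AB·BA·BA·AB·BA·AB·AB·BA·CA·AB·AB·BA·AB·BA·BA·AB·AB·BA·BA·AB·BA·AB·AB·BA·BA·AB·AB·BA·AB·BA·BA·AB·AB·BA·BA·AB·BA·AB·AB·BA
    A ↦ AB
    B ↦ BA
    C ↦ CA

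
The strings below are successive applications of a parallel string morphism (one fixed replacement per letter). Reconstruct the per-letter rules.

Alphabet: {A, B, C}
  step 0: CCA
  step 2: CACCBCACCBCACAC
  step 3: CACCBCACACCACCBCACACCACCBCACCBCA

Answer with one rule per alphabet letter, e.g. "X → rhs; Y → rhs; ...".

A->CCB, B->C, C->CA

  step 2 ⇒ step 3: CACCBCACCBCACAC ⇒ CA·CCB·CA·CA·C·CA·CCB·CA·CA·C·CA·CCB·CA·CCB·CA
    A ↦ CCB
    B ↦ C
    C ↦ CA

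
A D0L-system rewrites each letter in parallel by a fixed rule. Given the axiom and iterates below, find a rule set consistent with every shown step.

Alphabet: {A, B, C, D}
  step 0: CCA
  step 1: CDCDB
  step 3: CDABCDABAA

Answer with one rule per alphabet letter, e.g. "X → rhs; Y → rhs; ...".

  step 0 ⇒ step 1: CCA ⇒ CD·CD·B
    A ↦ B
    C ↦ CD
    B ↦ DD  (constrained at step 1)
    D ↦ A  (constrained at step 1)

A->B, B->DD, C->CD, D->A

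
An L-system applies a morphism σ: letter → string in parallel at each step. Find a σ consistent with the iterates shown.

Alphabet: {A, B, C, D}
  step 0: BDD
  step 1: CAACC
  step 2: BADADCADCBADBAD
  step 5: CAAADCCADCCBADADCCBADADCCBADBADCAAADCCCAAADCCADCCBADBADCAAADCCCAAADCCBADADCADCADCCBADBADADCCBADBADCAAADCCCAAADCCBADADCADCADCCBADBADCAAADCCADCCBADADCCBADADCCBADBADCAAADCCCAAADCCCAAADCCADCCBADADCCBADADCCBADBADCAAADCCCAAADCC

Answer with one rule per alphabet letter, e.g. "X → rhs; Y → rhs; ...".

A->ADC, B->CAA, C->BAD, D->C

  step 1 ⇒ step 2: CAACC ⇒ BAD·ADC·ADC·BAD·BAD
    A ↦ ADC
    C ↦ BAD
  step 0 ⇒ step 1: BDD ⇒ CAA·C·C
    B ↦ CAA
  step 0 ⇒ step 1: BDD ⇒ CAA·C·C
    D ↦ C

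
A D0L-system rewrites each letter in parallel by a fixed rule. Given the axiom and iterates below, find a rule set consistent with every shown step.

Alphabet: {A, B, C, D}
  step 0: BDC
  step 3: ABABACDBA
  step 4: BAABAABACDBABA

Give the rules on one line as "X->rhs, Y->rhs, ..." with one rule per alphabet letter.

A->BA, B->A, C->CD, D->B

  step 3 ⇒ step 4: ABABACDBA ⇒ BA·A·BA·A·BA·CD·B·A·BA
    A ↦ BA
    B ↦ A
    C ↦ CD
    D ↦ B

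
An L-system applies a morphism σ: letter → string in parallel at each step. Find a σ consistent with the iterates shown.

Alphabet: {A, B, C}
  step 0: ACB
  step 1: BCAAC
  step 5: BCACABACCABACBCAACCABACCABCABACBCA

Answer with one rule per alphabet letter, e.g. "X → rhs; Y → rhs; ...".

A->B, B->AC, C->CA

  step 0 ⇒ step 1: ACB ⇒ B·CA·AC
    A ↦ B
    B ↦ AC
    C ↦ CA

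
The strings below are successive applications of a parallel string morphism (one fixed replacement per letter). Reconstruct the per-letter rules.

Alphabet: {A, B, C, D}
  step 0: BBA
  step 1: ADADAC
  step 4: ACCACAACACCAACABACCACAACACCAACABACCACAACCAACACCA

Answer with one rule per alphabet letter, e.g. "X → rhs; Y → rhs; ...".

  step 0 ⇒ step 1: BBA ⇒ AD·AD·AC
    A ↦ AC
    B ↦ AD
    C ↦ CA  (constrained at step 1)
    D ↦ AB  (constrained at step 1)

A->AC, B->AD, C->CA, D->AB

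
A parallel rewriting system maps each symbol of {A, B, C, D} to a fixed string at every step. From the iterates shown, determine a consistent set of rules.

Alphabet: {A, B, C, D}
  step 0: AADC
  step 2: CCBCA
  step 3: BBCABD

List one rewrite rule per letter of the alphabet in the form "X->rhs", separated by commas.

A->D, B->CA, C->B, D->C

  step 2 ⇒ step 3: CCBCA ⇒ B·B·CA·B·D
    A ↦ D
    B ↦ CA
    C ↦ B
    D ↦ C  (constrained at step 0)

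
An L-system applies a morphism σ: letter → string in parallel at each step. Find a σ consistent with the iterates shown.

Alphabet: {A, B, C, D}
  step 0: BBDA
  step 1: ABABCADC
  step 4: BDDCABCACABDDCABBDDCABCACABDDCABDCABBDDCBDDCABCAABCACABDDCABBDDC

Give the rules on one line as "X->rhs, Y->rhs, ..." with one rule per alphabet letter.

  step 0 ⇒ step 1: BBDA ⇒ AB·AB·CA·DC
    A ↦ DC
    B ↦ AB
    D ↦ CA
    C ↦ BD  (constrained at step 1)

A->DC, B->AB, C->BD, D->CA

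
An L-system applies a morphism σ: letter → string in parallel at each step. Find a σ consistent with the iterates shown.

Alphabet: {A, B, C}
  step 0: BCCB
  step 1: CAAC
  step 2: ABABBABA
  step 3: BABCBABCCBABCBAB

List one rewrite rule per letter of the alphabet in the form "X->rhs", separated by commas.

  step 2 ⇒ step 3: ABABBABA ⇒ BAB·C·BAB·C·C·BAB·C·BAB
    A ↦ BAB
    B ↦ C
  step 0 ⇒ step 1: BCCB ⇒ C·A·A·C
    C ↦ A

A->BAB, B->C, C->A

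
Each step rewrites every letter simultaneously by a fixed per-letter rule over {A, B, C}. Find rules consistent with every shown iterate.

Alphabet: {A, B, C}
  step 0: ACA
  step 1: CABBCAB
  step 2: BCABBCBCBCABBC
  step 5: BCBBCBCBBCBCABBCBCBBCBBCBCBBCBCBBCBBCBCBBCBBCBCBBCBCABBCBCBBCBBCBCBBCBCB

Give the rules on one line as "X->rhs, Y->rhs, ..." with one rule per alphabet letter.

  step 1 ⇒ step 2: CABBCAB ⇒ B·CAB·BC·BC·B·CAB·BC
    A ↦ CAB
    B ↦ BC
    C ↦ B

A->CAB, B->BC, C->B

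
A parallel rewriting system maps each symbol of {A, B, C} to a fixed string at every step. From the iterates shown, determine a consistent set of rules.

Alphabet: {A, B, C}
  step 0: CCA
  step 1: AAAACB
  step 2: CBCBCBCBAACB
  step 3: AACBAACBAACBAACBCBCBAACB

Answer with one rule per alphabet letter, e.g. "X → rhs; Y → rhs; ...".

A->CB, B->CB, C->AA

  step 2 ⇒ step 3: CBCBCBCBAACB ⇒ AA·CB·AA·CB·AA·CB·AA·CB·CB·CB·AA·CB
    A ↦ CB
    B ↦ CB
    C ↦ AA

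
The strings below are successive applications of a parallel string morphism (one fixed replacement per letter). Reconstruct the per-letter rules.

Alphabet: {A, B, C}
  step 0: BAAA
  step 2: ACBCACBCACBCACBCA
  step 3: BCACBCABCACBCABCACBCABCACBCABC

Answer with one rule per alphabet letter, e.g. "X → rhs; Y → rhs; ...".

A->BC, B->CBC, C->A

  step 2 ⇒ step 3: ACBCACBCACBCACBCA ⇒ BC·A·CBC·A·BC·A·CBC·A·BC·A·CBC·A·BC·A·CBC·A·BC
    A ↦ BC
    B ↦ CBC
    C ↦ A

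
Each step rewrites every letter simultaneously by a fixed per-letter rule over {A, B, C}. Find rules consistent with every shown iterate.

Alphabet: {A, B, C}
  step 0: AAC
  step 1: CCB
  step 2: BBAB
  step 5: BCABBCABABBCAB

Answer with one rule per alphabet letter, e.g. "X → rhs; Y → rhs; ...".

  step 1 ⇒ step 2: CCB ⇒ B·B·AB
    B ↦ AB
    C ↦ B
  step 0 ⇒ step 1: AAC ⇒ C·C·B
    A ↦ C

A->C, B->AB, C->B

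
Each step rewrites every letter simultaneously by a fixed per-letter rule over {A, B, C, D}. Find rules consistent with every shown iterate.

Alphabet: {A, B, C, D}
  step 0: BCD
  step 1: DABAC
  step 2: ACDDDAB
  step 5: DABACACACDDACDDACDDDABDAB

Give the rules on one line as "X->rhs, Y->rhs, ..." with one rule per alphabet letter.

  step 1 ⇒ step 2: DABAC ⇒ AC·D·D·D·AB
    A ↦ D
    B ↦ D
    C ↦ AB
    D ↦ AC

A->D, B->D, C->AB, D->AC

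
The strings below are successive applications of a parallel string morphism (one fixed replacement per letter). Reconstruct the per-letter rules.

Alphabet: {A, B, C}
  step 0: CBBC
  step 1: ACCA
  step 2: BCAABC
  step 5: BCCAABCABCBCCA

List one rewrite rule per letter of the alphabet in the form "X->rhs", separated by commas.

A->BC, B->C, C->A

  step 1 ⇒ step 2: ACCA ⇒ BC·A·A·BC
    A ↦ BC
    C ↦ A
  step 0 ⇒ step 1: CBBC ⇒ A·C·C·A
    B ↦ C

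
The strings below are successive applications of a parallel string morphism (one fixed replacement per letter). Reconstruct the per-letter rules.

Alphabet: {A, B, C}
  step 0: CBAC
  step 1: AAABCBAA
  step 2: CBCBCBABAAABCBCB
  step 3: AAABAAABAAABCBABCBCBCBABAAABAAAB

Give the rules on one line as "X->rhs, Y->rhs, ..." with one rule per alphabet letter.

A->CB, B->AB, C->AA

  step 2 ⇒ step 3: CBCBCBABAAABCBCB ⇒ AA·AB·AA·AB·AA·AB·CB·AB·CB·CB·CB·AB·AA·AB·AA·AB
    A ↦ CB
    B ↦ AB
    C ↦ AA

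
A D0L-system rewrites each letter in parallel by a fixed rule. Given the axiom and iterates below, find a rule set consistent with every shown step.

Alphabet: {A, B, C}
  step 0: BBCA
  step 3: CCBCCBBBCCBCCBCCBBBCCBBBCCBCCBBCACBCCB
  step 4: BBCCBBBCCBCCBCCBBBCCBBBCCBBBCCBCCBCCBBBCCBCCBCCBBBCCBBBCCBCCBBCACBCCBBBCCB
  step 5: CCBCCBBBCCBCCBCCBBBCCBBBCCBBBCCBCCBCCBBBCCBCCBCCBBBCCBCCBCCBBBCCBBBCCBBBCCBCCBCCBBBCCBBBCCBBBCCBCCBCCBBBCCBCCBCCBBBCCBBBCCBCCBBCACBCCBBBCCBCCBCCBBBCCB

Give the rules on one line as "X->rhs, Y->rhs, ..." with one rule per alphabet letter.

A->CAC, B->CCB, C->B

  step 4 ⇒ step 5: BBCCBBBCCBCCBCCBBBCCBBBCCBBBCCBCCBCCBBBCCBCCBCCBBBCCBBBCCBCCBBCACBCCBBBCCB ⇒ CCB·CCB·B·B·CCB·CCB·CCB·B·B·CCB·B·B·CCB·B·B·CCB·CCB·CCB·B·B·CCB·CCB·CCB·B·B·CCB·CCB·CCB·B·B·CCB·B·B·CCB·B·B·CCB·CCB·CCB·B·B·CCB·B·B·CCB·B·B·CCB·CCB·CCB·B·B·CCB·CCB·CCB·B·B·CCB·B·B·CCB·CCB·B·CAC·B·CCB·B·B·CCB·CCB·CCB·B·B·CCB
    A ↦ CAC
    B ↦ CCB
    C ↦ B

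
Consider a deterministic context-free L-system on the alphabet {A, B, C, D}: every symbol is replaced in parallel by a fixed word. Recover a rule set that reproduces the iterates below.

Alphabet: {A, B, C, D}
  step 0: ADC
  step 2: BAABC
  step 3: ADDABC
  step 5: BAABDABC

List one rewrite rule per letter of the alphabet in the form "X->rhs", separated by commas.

A->D, B->A, C->BC, D->B

  step 2 ⇒ step 3: BAABC ⇒ A·D·D·A·BC
    A ↦ D
    B ↦ A
    C ↦ BC
    D ↦ B  (constrained at step 0)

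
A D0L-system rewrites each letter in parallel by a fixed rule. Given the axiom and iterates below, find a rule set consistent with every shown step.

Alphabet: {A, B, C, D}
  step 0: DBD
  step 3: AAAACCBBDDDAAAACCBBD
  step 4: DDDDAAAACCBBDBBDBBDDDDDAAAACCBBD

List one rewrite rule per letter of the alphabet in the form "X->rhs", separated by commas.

  step 3 ⇒ step 4: AAAACCBBDDDAAAACCBBD ⇒ D·D·D·D·AA·AA·C·C·BBD·BBD·BBD·D·D·D·D·AA·AA·C·C·BBD
    A ↦ D
    B ↦ C
    C ↦ AA
    D ↦ BBD

A->D, B->C, C->AA, D->BBD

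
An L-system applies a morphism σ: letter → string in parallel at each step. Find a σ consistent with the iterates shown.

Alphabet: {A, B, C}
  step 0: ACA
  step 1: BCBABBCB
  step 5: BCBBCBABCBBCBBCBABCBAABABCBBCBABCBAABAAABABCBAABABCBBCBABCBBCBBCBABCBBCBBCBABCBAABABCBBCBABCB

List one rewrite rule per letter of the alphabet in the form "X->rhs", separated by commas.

  step 0 ⇒ step 1: ACA ⇒ BCB·AB·BCB
    A ↦ BCB
    C ↦ AB
    B ↦ A  (constrained at step 1)

A->BCB, B->A, C->AB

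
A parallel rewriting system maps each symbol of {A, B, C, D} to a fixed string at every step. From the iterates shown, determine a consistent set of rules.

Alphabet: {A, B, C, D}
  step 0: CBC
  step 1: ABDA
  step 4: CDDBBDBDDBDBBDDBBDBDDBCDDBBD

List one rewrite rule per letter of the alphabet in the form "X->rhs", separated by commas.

A->CD, B->BD, C->A, D->DB

  step 0 ⇒ step 1: CBC ⇒ A·BD·A
    B ↦ BD
    C ↦ A
    A ↦ CD  (constrained at step 1)
    D ↦ DB  (constrained at step 1)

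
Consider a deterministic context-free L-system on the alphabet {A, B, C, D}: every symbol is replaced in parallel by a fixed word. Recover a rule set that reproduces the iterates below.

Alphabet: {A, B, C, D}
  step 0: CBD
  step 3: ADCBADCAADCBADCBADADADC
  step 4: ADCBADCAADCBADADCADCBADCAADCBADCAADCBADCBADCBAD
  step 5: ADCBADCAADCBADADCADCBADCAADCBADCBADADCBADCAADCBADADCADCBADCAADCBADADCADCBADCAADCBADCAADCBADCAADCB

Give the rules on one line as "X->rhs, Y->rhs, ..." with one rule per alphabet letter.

A->ADC, B->CA, C->AD, D->B

  step 4 ⇒ step 5: ADCBADCAADCBADADCADCBADCAADCBADCAADCBADCBADCBAD ⇒ ADC·B·AD·CA·ADC·B·AD·ADC·ADC·B·AD·CA·ADC·B·ADC·B·AD·ADC·B·AD·CA·ADC·B·AD·ADC·ADC·B·AD·CA·ADC·B·AD·ADC·ADC·B·AD·CA·ADC·B·AD·CA·ADC·B·AD·CA·ADC·B
    A ↦ ADC
    B ↦ CA
    C ↦ AD
    D ↦ B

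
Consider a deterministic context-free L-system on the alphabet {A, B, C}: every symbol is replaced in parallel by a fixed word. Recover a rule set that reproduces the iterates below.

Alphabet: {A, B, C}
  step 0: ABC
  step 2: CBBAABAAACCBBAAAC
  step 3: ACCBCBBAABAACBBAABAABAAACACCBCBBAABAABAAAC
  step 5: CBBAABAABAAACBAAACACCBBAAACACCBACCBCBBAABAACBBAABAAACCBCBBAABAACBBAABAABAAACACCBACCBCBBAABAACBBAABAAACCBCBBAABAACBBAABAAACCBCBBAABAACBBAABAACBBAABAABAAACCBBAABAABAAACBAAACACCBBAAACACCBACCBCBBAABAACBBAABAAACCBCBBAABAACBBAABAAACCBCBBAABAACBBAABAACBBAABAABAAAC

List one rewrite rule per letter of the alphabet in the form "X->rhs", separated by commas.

A->BAA, B->CB, C->AC

  step 2 ⇒ step 3: CBBAABAAACCBBAAAC ⇒ AC·CB·CB·BAA·BAA·CB·BAA·BAA·BAA·AC·AC·CB·CB·BAA·BAA·BAA·AC
    A ↦ BAA
    B ↦ CB
    C ↦ AC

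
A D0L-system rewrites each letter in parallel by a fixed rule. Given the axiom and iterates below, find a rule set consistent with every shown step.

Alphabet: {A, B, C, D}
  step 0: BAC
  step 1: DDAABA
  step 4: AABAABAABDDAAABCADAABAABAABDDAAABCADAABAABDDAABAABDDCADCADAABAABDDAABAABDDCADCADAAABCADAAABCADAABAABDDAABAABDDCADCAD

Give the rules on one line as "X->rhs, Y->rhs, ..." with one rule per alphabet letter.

A->AAB, B->DD, C->A, D->CAD

  step 0 ⇒ step 1: BAC ⇒ DD·AAB·A
    A ↦ AAB
    B ↦ DD
    C ↦ A
    D ↦ CAD  (constrained at step 1)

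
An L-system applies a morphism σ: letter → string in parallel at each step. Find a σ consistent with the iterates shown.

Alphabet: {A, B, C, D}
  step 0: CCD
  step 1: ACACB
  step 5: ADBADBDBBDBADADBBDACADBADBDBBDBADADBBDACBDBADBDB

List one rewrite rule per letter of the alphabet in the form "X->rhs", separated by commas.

A->BD, B->AD, C->AC, D->B

  step 0 ⇒ step 1: CCD ⇒ AC·AC·B
    C ↦ AC
    D ↦ B
    A ↦ BD  (constrained at step 1)
    B ↦ AD  (constrained at step 1)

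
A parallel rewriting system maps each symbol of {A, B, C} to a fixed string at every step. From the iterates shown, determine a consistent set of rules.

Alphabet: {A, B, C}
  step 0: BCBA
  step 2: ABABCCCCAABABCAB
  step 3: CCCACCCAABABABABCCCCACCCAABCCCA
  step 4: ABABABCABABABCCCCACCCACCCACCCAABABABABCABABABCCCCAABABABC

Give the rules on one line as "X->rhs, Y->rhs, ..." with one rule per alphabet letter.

A->C, B->CCA, C->AB

  step 3 ⇒ step 4: CCCACCCAABABABABCCCCACCCAABCCCA ⇒ AB·AB·AB·C·AB·AB·AB·C·C·CCA·C·CCA·C·CCA·C·CCA·AB·AB·AB·AB·C·AB·AB·AB·C·C·CCA·AB·AB·AB·C
    A ↦ C
    B ↦ CCA
    C ↦ AB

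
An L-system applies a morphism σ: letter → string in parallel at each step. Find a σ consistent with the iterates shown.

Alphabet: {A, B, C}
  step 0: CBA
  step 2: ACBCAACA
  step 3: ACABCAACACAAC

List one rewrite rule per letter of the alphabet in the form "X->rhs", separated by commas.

A->AC, B->BC, C->A

  step 2 ⇒ step 3: ACBCAACA ⇒ AC·A·BC·A·AC·AC·A·AC
    A ↦ AC
    B ↦ BC
    C ↦ A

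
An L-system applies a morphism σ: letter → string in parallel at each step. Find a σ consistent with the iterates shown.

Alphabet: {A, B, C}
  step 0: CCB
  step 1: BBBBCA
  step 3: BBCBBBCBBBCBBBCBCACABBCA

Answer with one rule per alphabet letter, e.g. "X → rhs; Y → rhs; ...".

A->CB, B->CA, C->BB

  step 0 ⇒ step 1: CCB ⇒ BB·BB·CA
    B ↦ CA
    C ↦ BB
    A ↦ CB  (constrained at step 1)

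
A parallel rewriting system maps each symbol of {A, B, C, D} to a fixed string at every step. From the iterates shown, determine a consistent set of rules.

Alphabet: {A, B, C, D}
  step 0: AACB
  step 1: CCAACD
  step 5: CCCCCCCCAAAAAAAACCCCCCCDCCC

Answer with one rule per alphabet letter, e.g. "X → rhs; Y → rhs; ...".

  step 0 ⇒ step 1: AACB ⇒ C·C·AA·CD
    A ↦ C
    B ↦ CD
    C ↦ AA
    D ↦ BA  (constrained at step 1)

A->C, B->CD, C->AA, D->BA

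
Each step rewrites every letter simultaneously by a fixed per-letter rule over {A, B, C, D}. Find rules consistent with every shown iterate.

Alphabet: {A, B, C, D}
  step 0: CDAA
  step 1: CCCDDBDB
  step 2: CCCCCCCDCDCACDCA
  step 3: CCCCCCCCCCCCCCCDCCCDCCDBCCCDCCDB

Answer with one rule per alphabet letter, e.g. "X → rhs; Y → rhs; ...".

A->DB, B->CA, C->CC, D->CD

  step 2 ⇒ step 3: CCCCCCCDCDCACDCA ⇒ CC·CC·CC·CC·CC·CC·CC·CD·CC·CD·CC·DB·CC·CD·CC·DB
    A ↦ DB
    C ↦ CC
    D ↦ CD
  step 1 ⇒ step 2: CCCDDBDB ⇒ CC·CC·CC·CD·CD·CA·CD·CA
    B ↦ CA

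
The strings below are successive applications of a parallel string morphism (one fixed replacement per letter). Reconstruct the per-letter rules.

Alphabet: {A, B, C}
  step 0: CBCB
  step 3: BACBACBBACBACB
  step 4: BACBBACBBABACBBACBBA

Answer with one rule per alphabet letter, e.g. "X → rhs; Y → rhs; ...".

  step 3 ⇒ step 4: BACBACBBACBACB ⇒ BA·C·B·BA·C·B·BA·BA·C·B·BA·C·B·BA
    A ↦ C
    B ↦ BA
    C ↦ B

A->C, B->BA, C->B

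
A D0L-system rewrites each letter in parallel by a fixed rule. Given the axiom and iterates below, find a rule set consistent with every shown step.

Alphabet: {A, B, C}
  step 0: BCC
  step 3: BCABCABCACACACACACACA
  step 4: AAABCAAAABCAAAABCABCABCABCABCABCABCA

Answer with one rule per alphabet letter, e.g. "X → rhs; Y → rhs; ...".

  step 3 ⇒ step 4: BCABCABCACACACACACACA ⇒ AAA·B·CA·AAA·B·CA·AAA·B·CA·B·CA·B·CA·B·CA·B·CA·B·CA·B·CA
    A ↦ CA
    B ↦ AAA
    C ↦ B

A->CA, B->AAA, C->B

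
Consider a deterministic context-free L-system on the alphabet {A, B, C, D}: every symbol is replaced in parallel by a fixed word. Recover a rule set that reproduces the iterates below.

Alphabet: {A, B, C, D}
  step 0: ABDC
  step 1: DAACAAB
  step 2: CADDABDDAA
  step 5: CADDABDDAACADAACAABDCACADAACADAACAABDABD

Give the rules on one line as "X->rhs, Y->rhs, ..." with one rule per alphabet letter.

  step 1 ⇒ step 2: DAACAAB ⇒ CA·D·D·AB·D·D·AA
    A ↦ D
    B ↦ AA
    C ↦ AB
    D ↦ CA

A->D, B->AA, C->AB, D->CA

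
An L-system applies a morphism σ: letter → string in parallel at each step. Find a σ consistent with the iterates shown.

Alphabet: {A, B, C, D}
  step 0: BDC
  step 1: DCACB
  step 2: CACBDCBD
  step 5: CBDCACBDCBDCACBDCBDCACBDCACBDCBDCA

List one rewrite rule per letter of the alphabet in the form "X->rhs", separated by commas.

  step 1 ⇒ step 2: DCACB ⇒ CA·CB·D·CB·D
    A ↦ D
    B ↦ D
    C ↦ CB
    D ↦ CA

A->D, B->D, C->CB, D->CA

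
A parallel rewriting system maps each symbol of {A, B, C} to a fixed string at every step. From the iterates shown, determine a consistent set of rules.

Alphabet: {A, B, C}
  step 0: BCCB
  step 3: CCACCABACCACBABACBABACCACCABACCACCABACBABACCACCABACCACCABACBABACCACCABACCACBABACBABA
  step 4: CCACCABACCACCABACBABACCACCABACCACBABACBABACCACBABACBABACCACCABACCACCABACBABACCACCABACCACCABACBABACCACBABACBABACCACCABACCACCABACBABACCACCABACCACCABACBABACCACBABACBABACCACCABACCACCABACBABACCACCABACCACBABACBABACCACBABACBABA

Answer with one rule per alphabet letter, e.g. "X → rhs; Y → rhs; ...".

  step 3 ⇒ step 4: CCACCABACCACBABACBABACCACCABACCACCABACBABACCACCABACCACCABACBABACCACCABACCACBABACBABA ⇒ CCA·CCA·BA·CCA·CCA·BA·CBA·BA·CCA·CCA·BA·CCA·CBA·BA·CBA·BA·CCA·CBA·BA·CBA·BA·CCA·CCA·BA·CCA·CCA·BA·CBA·BA·CCA·CCA·BA·CCA·CCA·BA·CBA·BA·CCA·CBA·BA·CBA·BA·CCA·CCA·BA·CCA·CCA·BA·CBA·BA·CCA·CCA·BA·CCA·CCA·BA·CBA·BA·CCA·CBA·BA·CBA·BA·CCA·CCA·BA·CCA·CCA·BA·CBA·BA·CCA·CCA·BA·CCA·CBA·BA·CBA·BA·CCA·CBA·BA·CBA·BA
    A ↦ BA
    B ↦ CBA
    C ↦ CCA

A->BA, B->CBA, C->CCA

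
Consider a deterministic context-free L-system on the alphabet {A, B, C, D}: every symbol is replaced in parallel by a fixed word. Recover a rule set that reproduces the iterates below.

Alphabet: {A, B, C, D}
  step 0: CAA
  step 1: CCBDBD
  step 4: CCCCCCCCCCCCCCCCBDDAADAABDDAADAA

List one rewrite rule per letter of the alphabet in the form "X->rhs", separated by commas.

A->BD, B->DA, C->CC, D->A

  step 0 ⇒ step 1: CAA ⇒ CC·BD·BD
    A ↦ BD
    C ↦ CC
    B ↦ DA  (constrained at step 1)
    D ↦ A  (constrained at step 1)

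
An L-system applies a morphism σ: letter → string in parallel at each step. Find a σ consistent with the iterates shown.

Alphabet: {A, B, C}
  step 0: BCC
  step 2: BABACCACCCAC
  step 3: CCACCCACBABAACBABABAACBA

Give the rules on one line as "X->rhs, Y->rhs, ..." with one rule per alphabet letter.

  step 2 ⇒ step 3: BABACCACCCAC ⇒ CC·AC·CC·AC·BA·BA·AC·BA·BA·BA·AC·BA
    A ↦ AC
    B ↦ CC
    C ↦ BA

A->AC, B->CC, C->BA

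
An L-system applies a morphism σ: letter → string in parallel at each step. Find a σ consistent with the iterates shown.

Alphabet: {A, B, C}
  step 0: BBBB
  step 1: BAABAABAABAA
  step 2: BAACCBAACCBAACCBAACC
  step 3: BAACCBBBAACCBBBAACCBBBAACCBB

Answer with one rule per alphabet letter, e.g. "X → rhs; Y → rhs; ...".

  step 2 ⇒ step 3: BAACCBAACCBAACCBAACC ⇒ BAA·C·C·B·B·BAA·C·C·B·B·BAA·C·C·B·B·BAA·C·C·B·B
    A ↦ C
    B ↦ BAA
    C ↦ B

A->C, B->BAA, C->B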